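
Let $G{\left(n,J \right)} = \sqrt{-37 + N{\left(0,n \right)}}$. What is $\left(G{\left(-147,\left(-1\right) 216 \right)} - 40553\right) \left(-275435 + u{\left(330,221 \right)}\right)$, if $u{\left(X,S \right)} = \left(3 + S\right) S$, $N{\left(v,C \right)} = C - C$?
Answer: $9162179843 - 225931 i \sqrt{37} \approx 9.1622 \cdot 10^{9} - 1.3743 \cdot 10^{6} i$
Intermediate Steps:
$N{\left(v,C \right)} = 0$
$u{\left(X,S \right)} = S \left(3 + S\right)$
$G{\left(n,J \right)} = i \sqrt{37}$ ($G{\left(n,J \right)} = \sqrt{-37 + 0} = \sqrt{-37} = i \sqrt{37}$)
$\left(G{\left(-147,\left(-1\right) 216 \right)} - 40553\right) \left(-275435 + u{\left(330,221 \right)}\right) = \left(i \sqrt{37} - 40553\right) \left(-275435 + 221 \left(3 + 221\right)\right) = \left(-40553 + i \sqrt{37}\right) \left(-275435 + 221 \cdot 224\right) = \left(-40553 + i \sqrt{37}\right) \left(-275435 + 49504\right) = \left(-40553 + i \sqrt{37}\right) \left(-225931\right) = 9162179843 - 225931 i \sqrt{37}$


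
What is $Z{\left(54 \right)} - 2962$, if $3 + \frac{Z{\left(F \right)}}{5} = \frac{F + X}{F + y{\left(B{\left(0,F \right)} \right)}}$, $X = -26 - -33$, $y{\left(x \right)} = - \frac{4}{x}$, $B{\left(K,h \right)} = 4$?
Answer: $- \frac{157476}{53} \approx -2971.2$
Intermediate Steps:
$X = 7$ ($X = -26 + 33 = 7$)
$Z{\left(F \right)} = -15 + \frac{5 \left(7 + F\right)}{-1 + F}$ ($Z{\left(F \right)} = -15 + 5 \frac{F + 7}{F - \frac{4}{4}} = -15 + 5 \frac{7 + F}{F - 1} = -15 + 5 \frac{7 + F}{-1 + F} = -15 + \frac{5 \left(7 + F\right)}{-1 + F}$)
$Z{\left(54 \right)} - 2962 = \frac{10 \left(5 - 54\right)}{-1 + 54} - 2962 = \frac{10 \left(5 - 54\right)}{53} - 2962 = 10 \cdot \frac{1}{53} \left(-49\right) - 2962 = - \frac{490}{53} - 2962 = - \frac{157476}{53}$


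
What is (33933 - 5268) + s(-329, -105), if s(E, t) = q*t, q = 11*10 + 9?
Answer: 16170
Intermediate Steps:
q = 119 (q = 110 + 9 = 119)
s(E, t) = 119*t
(33933 - 5268) + s(-329, -105) = (33933 - 5268) + 119*(-105) = 28665 - 12495 = 16170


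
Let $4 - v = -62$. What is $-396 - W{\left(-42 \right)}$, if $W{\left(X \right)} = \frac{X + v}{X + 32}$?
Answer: $- \frac{1968}{5} \approx -393.6$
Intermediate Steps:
$v = 66$ ($v = 4 - -62 = 4 + 62 = 66$)
$W{\left(X \right)} = \frac{66 + X}{32 + X}$ ($W{\left(X \right)} = \frac{X + 66}{X + 32} = \frac{66 + X}{32 + X}$)
$-396 - W{\left(-42 \right)} = -396 - \frac{66 - 42}{32 - 42} = -396 - \frac{1}{-10} \cdot 24 = -396 - \left(- \frac{1}{10}\right) 24 = -396 - - \frac{12}{5} = -396 + \frac{12}{5} = - \frac{1968}{5}$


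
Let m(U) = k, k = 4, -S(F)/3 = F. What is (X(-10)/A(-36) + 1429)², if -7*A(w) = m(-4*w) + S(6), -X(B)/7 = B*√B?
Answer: 2029791 + 100030*I*√10 ≈ 2.0298e+6 + 3.1632e+5*I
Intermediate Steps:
S(F) = -3*F
m(U) = 4
X(B) = -7*B^(3/2) (X(B) = -7*B*√B = -7*B^(3/2))
A(w) = 2 (A(w) = -(4 - 3*6)/7 = -(4 - 18)/7 = -⅐*(-14) = 2)
(X(-10)/A(-36) + 1429)² = (-(-70)*I*√10/2 + 1429)² = (-(-70)*I*√10*(½) + 1429)² = ((70*I*√10)*(½) + 1429)² = (35*I*√10 + 1429)² = (1429 + 35*I*√10)²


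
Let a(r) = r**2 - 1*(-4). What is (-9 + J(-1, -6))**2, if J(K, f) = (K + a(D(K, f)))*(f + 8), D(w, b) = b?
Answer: 4761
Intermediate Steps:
a(r) = 4 + r**2 (a(r) = r**2 + 4 = 4 + r**2)
J(K, f) = (8 + f)*(4 + K + f**2) (J(K, f) = (K + (4 + f**2))*(f + 8) = (4 + K + f**2)*(8 + f) = (8 + f)*(4 + K + f**2))
(-9 + J(-1, -6))**2 = (-9 + (32 + 8*(-1) + 8*(-6)**2 - 1*(-6) - 6*(4 + (-6)**2)))**2 = (-9 + (32 - 8 + 8*36 + 6 - 6*(4 + 36)))**2 = (-9 + (32 - 8 + 288 + 6 - 6*40))**2 = (-9 + (32 - 8 + 288 + 6 - 240))**2 = (-9 + 78)**2 = 69**2 = 4761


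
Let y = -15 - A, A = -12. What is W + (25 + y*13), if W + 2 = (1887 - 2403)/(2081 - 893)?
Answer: -1627/99 ≈ -16.434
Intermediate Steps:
y = -3 (y = -15 - 1*(-12) = -15 + 12 = -3)
W = -241/99 (W = -2 + (1887 - 2403)/(2081 - 893) = -2 - 516/1188 = -2 - 516*1/1188 = -2 - 43/99 = -241/99 ≈ -2.4343)
W + (25 + y*13) = -241/99 + (25 - 3*13) = -241/99 + (25 - 39) = -241/99 - 14 = -1627/99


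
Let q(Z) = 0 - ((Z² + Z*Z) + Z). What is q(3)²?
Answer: 441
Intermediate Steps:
q(Z) = -Z - 2*Z² (q(Z) = 0 - ((Z² + Z²) + Z) = 0 - (2*Z² + Z) = 0 - (Z + 2*Z²) = 0 + (-Z - 2*Z²) = -Z - 2*Z²)
q(3)² = (-1*3*(1 + 2*3))² = (-1*3*(1 + 6))² = (-1*3*7)² = (-21)² = 441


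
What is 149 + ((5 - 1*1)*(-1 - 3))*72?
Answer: -1003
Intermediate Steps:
149 + ((5 - 1*1)*(-1 - 3))*72 = 149 + ((5 - 1)*(-4))*72 = 149 + (4*(-4))*72 = 149 - 16*72 = 149 - 1152 = -1003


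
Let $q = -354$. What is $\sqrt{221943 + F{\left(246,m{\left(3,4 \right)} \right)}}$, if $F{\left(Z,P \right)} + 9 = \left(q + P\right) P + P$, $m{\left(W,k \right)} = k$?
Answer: $\sqrt{220538} \approx 469.61$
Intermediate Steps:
$F{\left(Z,P \right)} = -9 + P + P \left(-354 + P\right)$ ($F{\left(Z,P \right)} = -9 + \left(\left(-354 + P\right) P + P\right) = -9 + \left(P \left(-354 + P\right) + P\right) = -9 + \left(P + P \left(-354 + P\right)\right) = -9 + P + P \left(-354 + P\right)$)
$\sqrt{221943 + F{\left(246,m{\left(3,4 \right)} \right)}} = \sqrt{221943 - \left(1421 - 16\right)} = \sqrt{221943 - 1405} = \sqrt{220538}$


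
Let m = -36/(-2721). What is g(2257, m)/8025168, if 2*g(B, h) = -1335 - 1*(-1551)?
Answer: 9/668764 ≈ 1.3458e-5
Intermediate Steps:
m = 12/907 (m = -36*(-1/2721) = 12/907 ≈ 0.013230)
g(B, h) = 108 (g(B, h) = (-1335 - 1*(-1551))/2 = (-1335 + 1551)/2 = (½)*216 = 108)
g(2257, m)/8025168 = 108/8025168 = 108*(1/8025168) = 9/668764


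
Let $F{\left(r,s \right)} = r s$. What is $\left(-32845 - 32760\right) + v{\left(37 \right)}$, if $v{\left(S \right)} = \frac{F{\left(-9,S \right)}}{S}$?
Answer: $-65614$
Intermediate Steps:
$v{\left(S \right)} = -9$ ($v{\left(S \right)} = \frac{\left(-9\right) S}{S} = -9$)
$\left(-32845 - 32760\right) + v{\left(37 \right)} = \left(-32845 - 32760\right) - 9 = -65605 - 9 = -65614$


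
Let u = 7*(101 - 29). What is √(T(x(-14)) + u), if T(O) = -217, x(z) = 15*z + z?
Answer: √287 ≈ 16.941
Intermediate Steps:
x(z) = 16*z
u = 504 (u = 7*72 = 504)
√(T(x(-14)) + u) = √(-217 + 504) = √287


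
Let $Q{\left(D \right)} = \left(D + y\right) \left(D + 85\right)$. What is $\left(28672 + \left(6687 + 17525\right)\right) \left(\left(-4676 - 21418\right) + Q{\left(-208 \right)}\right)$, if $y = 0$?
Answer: $-26970840$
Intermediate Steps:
$Q{\left(D \right)} = D \left(85 + D\right)$ ($Q{\left(D \right)} = \left(D + 0\right) \left(D + 85\right) = D \left(85 + D\right)$)
$\left(28672 + \left(6687 + 17525\right)\right) \left(\left(-4676 - 21418\right) + Q{\left(-208 \right)}\right) = \left(28672 + \left(6687 + 17525\right)\right) \left(\left(-4676 - 21418\right) - 208 \left(85 - 208\right)\right) = \left(28672 + 24212\right) \left(-26094 - -25584\right) = 52884 \left(-26094 + 25584\right) = 52884 \left(-510\right) = -26970840$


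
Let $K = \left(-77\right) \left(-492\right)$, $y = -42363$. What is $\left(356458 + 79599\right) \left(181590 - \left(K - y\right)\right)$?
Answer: $44191324551$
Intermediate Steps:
$K = 37884$
$\left(356458 + 79599\right) \left(181590 - \left(K - y\right)\right) = \left(356458 + 79599\right) \left(181590 - 80247\right) = 436057 \left(181590 - 80247\right) = 436057 \cdot 101343 = 44191324551$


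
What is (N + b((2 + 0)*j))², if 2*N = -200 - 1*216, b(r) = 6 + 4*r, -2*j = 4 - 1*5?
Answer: 39204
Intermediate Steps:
j = ½ (j = -(4 - 1*5)/2 = -(4 - 5)/2 = -½*(-1) = ½ ≈ 0.50000)
N = -208 (N = (-200 - 1*216)/2 = (-200 - 216)/2 = (½)*(-416) = -208)
(N + b((2 + 0)*j))² = (-208 + (6 + 4*((2 + 0)*(½))))² = (-208 + (6 + 4*(2*(½))))² = (-208 + (6 + 4*1))² = (-208 + (6 + 4))² = (-208 + 10)² = (-198)² = 39204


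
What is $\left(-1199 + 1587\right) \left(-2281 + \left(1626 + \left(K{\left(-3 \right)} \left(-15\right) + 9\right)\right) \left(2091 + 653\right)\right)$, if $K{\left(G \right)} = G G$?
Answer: $1596122972$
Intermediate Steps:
$K{\left(G \right)} = G^{2}$
$\left(-1199 + 1587\right) \left(-2281 + \left(1626 + \left(K{\left(-3 \right)} \left(-15\right) + 9\right)\right) \left(2091 + 653\right)\right) = \left(-1199 + 1587\right) \left(-2281 + \left(1626 + \left(\left(-3\right)^{2} \left(-15\right) + 9\right)\right) \left(2091 + 653\right)\right) = 388 \left(-2281 + \left(1626 + \left(9 \left(-15\right) + 9\right)\right) 2744\right) = 388 \left(-2281 + \left(1626 + \left(-135 + 9\right)\right) 2744\right) = 388 \left(-2281 + \left(1626 - 126\right) 2744\right) = 388 \left(-2281 + 1500 \cdot 2744\right) = 388 \left(-2281 + 4116000\right) = 388 \cdot 4113719 = 1596122972$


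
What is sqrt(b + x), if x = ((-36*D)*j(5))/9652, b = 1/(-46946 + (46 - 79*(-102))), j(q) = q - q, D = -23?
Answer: I*sqrt(38842)/38842 ≈ 0.005074*I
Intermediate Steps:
j(q) = 0
b = -1/38842 (b = 1/(-46946 + (46 + 8058)) = 1/(-46946 + 8104) = 1/(-38842) = -1/38842 ≈ -2.5745e-5)
x = 0 (x = (-36*(-23)*0)/9652 = (828*0)*(1/9652) = 0*(1/9652) = 0)
sqrt(b + x) = sqrt(-1/38842 + 0) = sqrt(-1/38842) = I*sqrt(38842)/38842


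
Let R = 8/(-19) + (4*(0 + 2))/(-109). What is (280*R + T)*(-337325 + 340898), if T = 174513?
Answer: 1290316428819/2071 ≈ 6.2304e+8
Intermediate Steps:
R = -1024/2071 (R = 8*(-1/19) + (4*2)*(-1/109) = -8/19 + 8*(-1/109) = -8/19 - 8/109 = -1024/2071 ≈ -0.49445)
(280*R + T)*(-337325 + 340898) = (280*(-1024/2071) + 174513)*(-337325 + 340898) = (-286720/2071 + 174513)*3573 = (361129703/2071)*3573 = 1290316428819/2071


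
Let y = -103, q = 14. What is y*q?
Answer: -1442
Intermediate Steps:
y*q = -103*14 = -1442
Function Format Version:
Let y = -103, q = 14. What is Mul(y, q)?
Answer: -1442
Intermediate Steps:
Mul(y, q) = Mul(-103, 14) = -1442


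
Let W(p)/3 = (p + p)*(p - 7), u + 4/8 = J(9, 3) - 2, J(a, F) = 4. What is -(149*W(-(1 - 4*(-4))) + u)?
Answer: -729507/2 ≈ -3.6475e+5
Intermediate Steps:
u = 3/2 (u = -½ + (4 - 2) = -½ + 2 = 3/2 ≈ 1.5000)
W(p) = 6*p*(-7 + p) (W(p) = 3*((p + p)*(p - 7)) = 3*((2*p)*(-7 + p)) = 3*(2*p*(-7 + p)) = 6*p*(-7 + p))
-(149*W(-(1 - 4*(-4))) + u) = -(149*(6*(-(1 - 4*(-4)))*(-7 - (1 - 4*(-4)))) + 3/2) = -(149*(6*(-(1 + 16))*(-7 - (1 + 16))) + 3/2) = -(149*(6*(-1*17)*(-7 - 1*17)) + 3/2) = -(149*(6*(-17)*(-7 - 17)) + 3/2) = -(149*(6*(-17)*(-24)) + 3/2) = -(149*2448 + 3/2) = -(364752 + 3/2) = -1*729507/2 = -729507/2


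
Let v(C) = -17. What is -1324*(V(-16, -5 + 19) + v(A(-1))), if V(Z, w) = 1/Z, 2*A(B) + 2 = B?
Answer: 90363/4 ≈ 22591.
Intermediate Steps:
A(B) = -1 + B/2
-1324*(V(-16, -5 + 19) + v(A(-1))) = -1324*(1/(-16) - 17) = -1324*(-1/16 - 17) = -1324*(-273/16) = 90363/4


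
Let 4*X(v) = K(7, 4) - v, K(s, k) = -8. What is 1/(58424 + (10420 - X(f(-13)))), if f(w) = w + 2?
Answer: 4/275373 ≈ 1.4526e-5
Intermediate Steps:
f(w) = 2 + w
X(v) = -2 - v/4 (X(v) = (-8 - v)/4 = -2 - v/4)
1/(58424 + (10420 - X(f(-13)))) = 1/(58424 + (10420 - (-2 - (2 - 13)/4))) = 1/(58424 + (10420 - (-2 - 1/4*(-11)))) = 1/(58424 + (10420 - (-2 + 11/4))) = 1/(58424 + (10420 - 1*3/4)) = 1/(58424 + (10420 - 3/4)) = 1/(58424 + 41677/4) = 1/(275373/4) = 4/275373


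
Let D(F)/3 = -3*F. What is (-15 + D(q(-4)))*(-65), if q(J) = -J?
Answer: 3315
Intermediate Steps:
D(F) = -9*F (D(F) = 3*(-3*F) = -9*F)
(-15 + D(q(-4)))*(-65) = (-15 - (-9)*(-4))*(-65) = (-15 - 9*4)*(-65) = (-15 - 36)*(-65) = -51*(-65) = 3315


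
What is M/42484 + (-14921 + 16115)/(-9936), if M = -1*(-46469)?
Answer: 17124587/17588376 ≈ 0.97363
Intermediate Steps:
M = 46469
M/42484 + (-14921 + 16115)/(-9936) = 46469/42484 + (-14921 + 16115)/(-9936) = 46469*(1/42484) + 1194*(-1/9936) = 46469/42484 - 199/1656 = 17124587/17588376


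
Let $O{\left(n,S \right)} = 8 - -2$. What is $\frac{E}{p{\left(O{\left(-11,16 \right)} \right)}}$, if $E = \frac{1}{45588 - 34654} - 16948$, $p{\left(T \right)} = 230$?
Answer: $- \frac{185309431}{2514820} \approx -73.687$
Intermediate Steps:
$O{\left(n,S \right)} = 10$ ($O{\left(n,S \right)} = 8 + 2 = 10$)
$E = - \frac{185309431}{10934}$ ($E = \frac{1}{10934} - 16948 = - \frac{185309431}{10934} \approx -16948.0$)
$\frac{E}{p{\left(O{\left(-11,16 \right)} \right)}} = - \frac{185309431}{10934 \cdot 230} = \left(- \frac{185309431}{10934}\right) \frac{1}{230} = - \frac{185309431}{2514820}$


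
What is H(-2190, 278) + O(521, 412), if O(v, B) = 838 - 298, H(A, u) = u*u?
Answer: 77824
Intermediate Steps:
H(A, u) = u**2
O(v, B) = 540
H(-2190, 278) + O(521, 412) = 278**2 + 540 = 77284 + 540 = 77824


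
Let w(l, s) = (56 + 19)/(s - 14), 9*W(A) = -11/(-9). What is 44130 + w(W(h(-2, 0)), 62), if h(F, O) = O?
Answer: 706105/16 ≈ 44132.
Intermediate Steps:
W(A) = 11/81 (W(A) = (-11/(-9))/9 = (-11*(-1/9))/9 = (1/9)*(11/9) = 11/81)
w(l, s) = 75/(-14 + s)
44130 + w(W(h(-2, 0)), 62) = 44130 + 75/(-14 + 62) = 44130 + 75/48 = 44130 + 75*(1/48) = 44130 + 25/16 = 706105/16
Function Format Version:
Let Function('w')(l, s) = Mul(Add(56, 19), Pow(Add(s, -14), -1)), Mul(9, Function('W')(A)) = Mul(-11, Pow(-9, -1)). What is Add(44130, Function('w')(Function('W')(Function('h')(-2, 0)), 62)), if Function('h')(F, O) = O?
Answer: Rational(706105, 16) ≈ 44132.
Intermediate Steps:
Function('W')(A) = Rational(11, 81) (Function('W')(A) = Mul(Rational(1, 9), Mul(-11, Pow(-9, -1))) = Mul(Rational(1, 9), Mul(-11, Rational(-1, 9))) = Mul(Rational(1, 9), Rational(11, 9)) = Rational(11, 81))
Function('w')(l, s) = Mul(75, Pow(Add(-14, s), -1))
Add(44130, Function('w')(Function('W')(Function('h')(-2, 0)), 62)) = Add(44130, Mul(75, Pow(Add(-14, 62), -1))) = Add(44130, Mul(75, Pow(48, -1))) = Add(44130, Mul(75, Rational(1, 48))) = Add(44130, Rational(25, 16)) = Rational(706105, 16)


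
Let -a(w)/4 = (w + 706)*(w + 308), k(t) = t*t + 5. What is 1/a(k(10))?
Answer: -1/1339772 ≈ -7.4640e-7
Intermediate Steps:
k(t) = 5 + t² (k(t) = t² + 5 = 5 + t²)
a(w) = -4*(308 + w)*(706 + w) (a(w) = -4*(w + 706)*(w + 308) = -4*(706 + w)*(308 + w) = -4*(308 + w)*(706 + w))
1/a(k(10)) = 1/(-869792 - 4056*(5 + 10²) - 4*(5 + 10²)²) = 1/(-869792 - 4056*(5 + 100) - 4*(5 + 100)²) = 1/(-869792 - 4056*105 - 4*105²) = 1/(-869792 - 425880 - 4*11025) = 1/(-869792 - 425880 - 44100) = 1/(-1339772) = -1/1339772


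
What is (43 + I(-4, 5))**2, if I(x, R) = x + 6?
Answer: 2025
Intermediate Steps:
I(x, R) = 6 + x
(43 + I(-4, 5))**2 = (43 + (6 - 4))**2 = (43 + 2)**2 = 45**2 = 2025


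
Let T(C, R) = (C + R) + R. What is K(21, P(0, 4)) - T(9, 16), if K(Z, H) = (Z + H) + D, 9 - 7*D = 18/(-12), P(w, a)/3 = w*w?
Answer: -37/2 ≈ -18.500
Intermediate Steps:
P(w, a) = 3*w² (P(w, a) = 3*(w*w) = 3*w²)
D = 3/2 (D = 9/7 - 18/(7*(-12)) = 9/7 - 18*(-1)/(7*12) = 9/7 - ⅐*(-3/2) = 9/7 + 3/14 = 3/2 ≈ 1.5000)
T(C, R) = C + 2*R
K(Z, H) = 3/2 + H + Z (K(Z, H) = (Z + H) + 3/2 = (H + Z) + 3/2 = 3/2 + H + Z)
K(21, P(0, 4)) - T(9, 16) = (3/2 + 3*0² + 21) - (9 + 2*16) = (3/2 + 3*0 + 21) - (9 + 32) = (3/2 + 0 + 21) - 1*41 = 45/2 - 41 = -37/2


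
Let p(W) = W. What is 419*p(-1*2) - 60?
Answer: -898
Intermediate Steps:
419*p(-1*2) - 60 = 419*(-1*2) - 60 = 419*(-2) - 60 = -838 - 60 = -898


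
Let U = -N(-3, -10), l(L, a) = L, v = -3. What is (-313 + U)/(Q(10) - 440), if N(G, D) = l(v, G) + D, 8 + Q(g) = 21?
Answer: 300/427 ≈ 0.70258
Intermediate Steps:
Q(g) = 13 (Q(g) = -8 + 21 = 13)
N(G, D) = -3 + D
U = 13 (U = -(-3 - 10) = -1*(-13) = 13)
(-313 + U)/(Q(10) - 440) = (-313 + 13)/(13 - 440) = -300/(-427) = -300*(-1/427) = 300/427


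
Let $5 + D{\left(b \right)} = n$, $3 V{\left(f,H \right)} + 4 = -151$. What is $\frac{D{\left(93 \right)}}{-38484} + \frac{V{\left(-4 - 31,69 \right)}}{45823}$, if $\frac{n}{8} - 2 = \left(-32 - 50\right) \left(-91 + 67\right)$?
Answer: $- \frac{723929705}{1763452332} \approx -0.41052$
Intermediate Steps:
$V{\left(f,H \right)} = - \frac{155}{3}$ ($V{\left(f,H \right)} = - \frac{4}{3} + \frac{1}{3} \left(-151\right) = - \frac{4}{3} - \frac{151}{3} = - \frac{155}{3}$)
$n = 15760$ ($n = 16 + 8 \left(-32 - 50\right) \left(-91 + 67\right) = 16 + 8 \left(\left(-82\right) \left(-24\right)\right) = 16 + 8 \cdot 1968 = 16 + 15744 = 15760$)
$D{\left(b \right)} = 15755$ ($D{\left(b \right)} = -5 + 15760 = 15755$)
$\frac{D{\left(93 \right)}}{-38484} + \frac{V{\left(-4 - 31,69 \right)}}{45823} = \frac{15755}{-38484} - \frac{155}{3 \cdot 45823} = 15755 \left(- \frac{1}{38484}\right) - \frac{155}{137469} = - \frac{15755}{38484} - \frac{155}{137469} = - \frac{723929705}{1763452332}$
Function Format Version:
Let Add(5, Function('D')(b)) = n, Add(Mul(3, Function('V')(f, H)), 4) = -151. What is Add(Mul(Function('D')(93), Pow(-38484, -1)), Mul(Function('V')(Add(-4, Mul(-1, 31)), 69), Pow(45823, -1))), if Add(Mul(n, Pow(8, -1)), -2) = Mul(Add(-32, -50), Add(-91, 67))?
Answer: Rational(-723929705, 1763452332) ≈ -0.41052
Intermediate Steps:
Function('V')(f, H) = Rational(-155, 3) (Function('V')(f, H) = Add(Rational(-4, 3), Mul(Rational(1, 3), -151)) = Add(Rational(-4, 3), Rational(-151, 3)) = Rational(-155, 3))
n = 15760 (n = Add(16, Mul(8, Mul(Add(-32, -50), Add(-91, 67)))) = Add(16, Mul(8, Mul(-82, -24))) = Add(16, Mul(8, 1968)) = Add(16, 15744) = 15760)
Function('D')(b) = 15755 (Function('D')(b) = Add(-5, 15760) = 15755)
Add(Mul(Function('D')(93), Pow(-38484, -1)), Mul(Function('V')(Add(-4, Mul(-1, 31)), 69), Pow(45823, -1))) = Add(Mul(15755, Pow(-38484, -1)), Mul(Rational(-155, 3), Pow(45823, -1))) = Add(Mul(15755, Rational(-1, 38484)), Mul(Rational(-155, 3), Rational(1, 45823))) = Add(Rational(-15755, 38484), Rational(-155, 137469)) = Rational(-723929705, 1763452332)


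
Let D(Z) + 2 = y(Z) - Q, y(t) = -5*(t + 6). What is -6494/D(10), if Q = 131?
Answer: 6494/213 ≈ 30.488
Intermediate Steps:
y(t) = -30 - 5*t (y(t) = -5*(6 + t) = -30 - 5*t)
D(Z) = -163 - 5*Z (D(Z) = -2 + ((-30 - 5*Z) - 1*131) = -2 + ((-30 - 5*Z) - 131) = -2 + (-161 - 5*Z) = -163 - 5*Z)
-6494/D(10) = -6494/(-163 - 5*10) = -6494/(-163 - 50) = -6494/(-213) = -6494*(-1/213) = 6494/213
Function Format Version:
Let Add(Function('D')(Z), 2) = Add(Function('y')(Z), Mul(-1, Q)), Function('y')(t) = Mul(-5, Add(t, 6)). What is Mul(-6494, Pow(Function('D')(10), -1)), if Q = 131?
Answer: Rational(6494, 213) ≈ 30.488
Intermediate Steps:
Function('y')(t) = Add(-30, Mul(-5, t)) (Function('y')(t) = Mul(-5, Add(6, t)) = Add(-30, Mul(-5, t)))
Function('D')(Z) = Add(-163, Mul(-5, Z)) (Function('D')(Z) = Add(-2, Add(Add(-30, Mul(-5, Z)), Mul(-1, 131))) = Add(-2, Add(Add(-30, Mul(-5, Z)), -131)) = Add(-2, Add(-161, Mul(-5, Z))) = Add(-163, Mul(-5, Z)))
Mul(-6494, Pow(Function('D')(10), -1)) = Mul(-6494, Pow(Add(-163, Mul(-5, 10)), -1)) = Mul(-6494, Pow(Add(-163, -50), -1)) = Mul(-6494, Pow(-213, -1)) = Mul(-6494, Rational(-1, 213)) = Rational(6494, 213)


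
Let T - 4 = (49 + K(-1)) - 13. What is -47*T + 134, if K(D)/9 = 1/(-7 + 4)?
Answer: -1605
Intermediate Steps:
K(D) = -3 (K(D) = 9/(-7 + 4) = 9/(-3) = 9*(-⅓) = -3)
T = 37 (T = 4 + ((49 - 3) - 13) = 4 + (46 - 13) = 4 + 33 = 37)
-47*T + 134 = -47*37 + 134 = -1739 + 134 = -1605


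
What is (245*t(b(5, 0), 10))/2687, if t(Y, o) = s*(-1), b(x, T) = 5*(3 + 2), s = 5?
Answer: -1225/2687 ≈ -0.45590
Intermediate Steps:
b(x, T) = 25 (b(x, T) = 5*5 = 25)
t(Y, o) = -5 (t(Y, o) = 5*(-1) = -5)
(245*t(b(5, 0), 10))/2687 = (245*(-5))/2687 = -1225*1/2687 = -1225/2687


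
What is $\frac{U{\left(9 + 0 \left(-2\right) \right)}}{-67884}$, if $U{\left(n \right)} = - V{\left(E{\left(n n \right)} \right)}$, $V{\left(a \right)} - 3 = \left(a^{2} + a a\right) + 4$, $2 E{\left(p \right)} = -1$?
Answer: $\frac{5}{45256} \approx 0.00011048$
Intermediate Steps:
$E{\left(p \right)} = - \frac{1}{2}$ ($E{\left(p \right)} = \frac{1}{2} \left(-1\right) = - \frac{1}{2}$)
$V{\left(a \right)} = 7 + 2 a^{2}$ ($V{\left(a \right)} = 3 + \left(\left(a^{2} + a a\right) + 4\right) = 3 + \left(\left(a^{2} + a^{2}\right) + 4\right) = 3 + \left(2 a^{2} + 4\right) = 3 + \left(4 + 2 a^{2}\right) = 7 + 2 a^{2}$)
$U{\left(n \right)} = - \frac{15}{2}$ ($U{\left(n \right)} = - (7 + 2 \left(- \frac{1}{2}\right)^{2}) = - (7 + 2 \cdot \frac{1}{4}) = - (7 + \frac{1}{2}) = \left(-1\right) \frac{15}{2} = - \frac{15}{2}$)
$\frac{U{\left(9 + 0 \left(-2\right) \right)}}{-67884} = - \frac{15}{2 \left(-67884\right)} = \left(- \frac{15}{2}\right) \left(- \frac{1}{67884}\right) = \frac{5}{45256}$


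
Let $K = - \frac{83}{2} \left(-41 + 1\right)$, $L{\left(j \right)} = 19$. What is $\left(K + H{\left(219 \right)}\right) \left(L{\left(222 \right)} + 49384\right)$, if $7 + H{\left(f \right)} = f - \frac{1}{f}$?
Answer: $\frac{20253599701}{219} \approx 9.2482 \cdot 10^{7}$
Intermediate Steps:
$H{\left(f \right)} = -7 + f - \frac{1}{f}$ ($H{\left(f \right)} = -7 + \left(f - \frac{1}{f}\right) = -7 + f - \frac{1}{f}$)
$K = 1660$ ($K = \left(-83\right) \frac{1}{2} \left(-40\right) = \left(- \frac{83}{2}\right) \left(-40\right) = 1660$)
$\left(K + H{\left(219 \right)}\right) \left(L{\left(222 \right)} + 49384\right) = \left(1660 - - \frac{46427}{219}\right) \left(19 + 49384\right) = \left(1660 - - \frac{46427}{219}\right) 49403 = \left(1660 + \frac{46427}{219}\right) 49403 = \frac{409967}{219} \cdot 49403 = \frac{20253599701}{219}$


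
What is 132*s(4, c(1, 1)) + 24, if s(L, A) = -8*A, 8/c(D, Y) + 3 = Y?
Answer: 4248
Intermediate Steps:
c(D, Y) = 8/(-3 + Y)
132*s(4, c(1, 1)) + 24 = 132*(-64/(-3 + 1)) + 24 = 132*(-64/(-2)) + 24 = 132*(-64*(-1)/2) + 24 = 132*(-8*(-4)) + 24 = 132*32 + 24 = 4224 + 24 = 4248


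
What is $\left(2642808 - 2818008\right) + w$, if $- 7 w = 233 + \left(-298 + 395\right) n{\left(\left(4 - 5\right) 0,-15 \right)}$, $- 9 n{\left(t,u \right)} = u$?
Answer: $- \frac{3680384}{21} \approx -1.7526 \cdot 10^{5}$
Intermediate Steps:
$n{\left(t,u \right)} = - \frac{u}{9}$
$w = - \frac{1184}{21}$ ($w = - \frac{233 + \left(-298 + 395\right) \left(\left(- \frac{1}{9}\right) \left(-15\right)\right)}{7} = - \frac{233 + 97 \cdot \frac{5}{3}}{7} = - \frac{233 + \frac{485}{3}}{7} = \left(- \frac{1}{7}\right) \frac{1184}{3} = - \frac{1184}{21} \approx -56.381$)
$\left(2642808 - 2818008\right) + w = \left(2642808 - 2818008\right) - \frac{1184}{21} = -175200 - \frac{1184}{21} = - \frac{3680384}{21}$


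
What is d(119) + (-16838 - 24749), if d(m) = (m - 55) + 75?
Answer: -41448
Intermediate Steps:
d(m) = 20 + m (d(m) = (-55 + m) + 75 = 20 + m)
d(119) + (-16838 - 24749) = (20 + 119) + (-16838 - 24749) = 139 - 41587 = -41448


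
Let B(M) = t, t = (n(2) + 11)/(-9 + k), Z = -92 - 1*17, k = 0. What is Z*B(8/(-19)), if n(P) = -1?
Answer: 1090/9 ≈ 121.11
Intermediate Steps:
Z = -109 (Z = -92 - 17 = -109)
t = -10/9 (t = (-1 + 11)/(-9 + 0) = 10/(-9) = 10*(-⅑) = -10/9 ≈ -1.1111)
B(M) = -10/9
Z*B(8/(-19)) = -109*(-10/9) = 1090/9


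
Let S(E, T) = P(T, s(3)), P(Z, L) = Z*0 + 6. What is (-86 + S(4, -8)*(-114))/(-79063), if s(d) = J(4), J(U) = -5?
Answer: 770/79063 ≈ 0.0097391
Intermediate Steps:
s(d) = -5
P(Z, L) = 6 (P(Z, L) = 0 + 6 = 6)
S(E, T) = 6
(-86 + S(4, -8)*(-114))/(-79063) = (-86 + 6*(-114))/(-79063) = (-86 - 684)*(-1/79063) = -770*(-1/79063) = 770/79063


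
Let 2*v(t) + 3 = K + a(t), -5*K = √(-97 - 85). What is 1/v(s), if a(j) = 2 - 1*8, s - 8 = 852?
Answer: -450/2207 + 10*I*√182/2207 ≈ -0.2039 + 0.061127*I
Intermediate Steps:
s = 860 (s = 8 + 852 = 860)
a(j) = -6 (a(j) = 2 - 8 = -6)
K = -I*√182/5 (K = -√(-97 - 85)/5 = -I*√182/5 ≈ -2.6981*I)
v(t) = -9/2 - I*√182/10 (v(t) = -3/2 + (-I*√182/5 - 6)/2 = -3/2 + (-6 - I*√182/5)/2 = -3/2 + (-3 - I*√182/10) = -9/2 - I*√182/10)
1/v(s) = 1/(-9/2 - I*√182/10)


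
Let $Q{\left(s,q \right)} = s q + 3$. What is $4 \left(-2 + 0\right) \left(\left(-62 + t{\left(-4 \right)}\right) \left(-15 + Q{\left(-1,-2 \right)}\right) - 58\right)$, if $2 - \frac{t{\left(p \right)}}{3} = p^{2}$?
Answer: $-7856$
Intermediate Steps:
$t{\left(p \right)} = 6 - 3 p^{2}$
$Q{\left(s,q \right)} = 3 + q s$ ($Q{\left(s,q \right)} = q s + 3 = 3 + q s$)
$4 \left(-2 + 0\right) \left(\left(-62 + t{\left(-4 \right)}\right) \left(-15 + Q{\left(-1,-2 \right)}\right) - 58\right) = 4 \left(-2 + 0\right) \left(\left(-62 + \left(6 - 3 \left(-4\right)^{2}\right)\right) \left(-15 + \left(3 - -2\right)\right) - 58\right) = 4 \left(-2\right) \left(\left(-62 + \left(6 - 48\right)\right) \left(-15 + \left(3 + 2\right)\right) - 58\right) = - 8 \left(\left(-62 + \left(6 - 48\right)\right) \left(-15 + 5\right) - 58\right) = - 8 \left(\left(-62 - 42\right) \left(-10\right) - 58\right) = - 8 \left(\left(-104\right) \left(-10\right) - 58\right) = - 8 \left(1040 - 58\right) = \left(-8\right) 982 = -7856$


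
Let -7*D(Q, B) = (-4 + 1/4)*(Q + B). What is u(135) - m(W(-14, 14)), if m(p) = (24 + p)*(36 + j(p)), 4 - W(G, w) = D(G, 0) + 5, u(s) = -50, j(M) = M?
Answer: -5385/4 ≈ -1346.3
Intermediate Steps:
D(Q, B) = 15*B/28 + 15*Q/28 (D(Q, B) = -(-4 + 1/4)*(Q + B)/7 = -(-4 + 1/4)*(B + Q)/7 = -(-15)*(B + Q)/28 = -(-15*B/4 - 15*Q/4)/7 = 15*B/28 + 15*Q/28)
W(G, w) = -1 - 15*G/28 (W(G, w) = 4 - (((15/28)*0 + 15*G/28) + 5) = 4 - ((0 + 15*G/28) + 5) = 4 - (15*G/28 + 5) = 4 - (5 + 15*G/28) = 4 + (-5 - 15*G/28) = -1 - 15*G/28)
m(p) = (24 + p)*(36 + p)
u(135) - m(W(-14, 14)) = -50 - (864 + (-1 - 15/28*(-14))**2 + 60*(-1 - 15/28*(-14))) = -50 - (864 + (-1 + 15/2)**2 + 60*(-1 + 15/2)) = -50 - (864 + (13/2)**2 + 60*(13/2)) = -50 - (864 + 169/4 + 390) = -50 - 1*5185/4 = -50 - 5185/4 = -5385/4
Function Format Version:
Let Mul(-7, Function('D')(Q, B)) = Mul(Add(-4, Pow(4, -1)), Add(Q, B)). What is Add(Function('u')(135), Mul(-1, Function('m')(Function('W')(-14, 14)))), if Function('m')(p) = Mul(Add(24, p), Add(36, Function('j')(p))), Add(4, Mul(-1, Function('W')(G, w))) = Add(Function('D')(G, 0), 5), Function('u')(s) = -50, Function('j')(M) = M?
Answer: Rational(-5385, 4) ≈ -1346.3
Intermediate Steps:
Function('D')(Q, B) = Add(Mul(Rational(15, 28), B), Mul(Rational(15, 28), Q)) (Function('D')(Q, B) = Mul(Rational(-1, 7), Mul(Add(-4, Pow(4, -1)), Add(Q, B))) = Mul(Rational(-1, 7), Mul(Add(-4, Rational(1, 4)), Add(B, Q))) = Mul(Rational(-1, 7), Mul(Rational(-15, 4), Add(B, Q))) = Mul(Rational(-1, 7), Add(Mul(Rational(-15, 4), B), Mul(Rational(-15, 4), Q))) = Add(Mul(Rational(15, 28), B), Mul(Rational(15, 28), Q)))
Function('W')(G, w) = Add(-1, Mul(Rational(-15, 28), G)) (Function('W')(G, w) = Add(4, Mul(-1, Add(Add(Mul(Rational(15, 28), 0), Mul(Rational(15, 28), G)), 5))) = Add(4, Mul(-1, Add(Add(0, Mul(Rational(15, 28), G)), 5))) = Add(4, Mul(-1, Add(Mul(Rational(15, 28), G), 5))) = Add(4, Mul(-1, Add(5, Mul(Rational(15, 28), G)))) = Add(4, Add(-5, Mul(Rational(-15, 28), G))) = Add(-1, Mul(Rational(-15, 28), G)))
Function('m')(p) = Mul(Add(24, p), Add(36, p))
Add(Function('u')(135), Mul(-1, Function('m')(Function('W')(-14, 14)))) = Add(-50, Mul(-1, Add(864, Pow(Add(-1, Mul(Rational(-15, 28), -14)), 2), Mul(60, Add(-1, Mul(Rational(-15, 28), -14)))))) = Add(-50, Mul(-1, Add(864, Pow(Add(-1, Rational(15, 2)), 2), Mul(60, Add(-1, Rational(15, 2)))))) = Add(-50, Mul(-1, Add(864, Pow(Rational(13, 2), 2), Mul(60, Rational(13, 2))))) = Add(-50, Mul(-1, Add(864, Rational(169, 4), 390))) = Add(-50, Mul(-1, Rational(5185, 4))) = Add(-50, Rational(-5185, 4)) = Rational(-5385, 4)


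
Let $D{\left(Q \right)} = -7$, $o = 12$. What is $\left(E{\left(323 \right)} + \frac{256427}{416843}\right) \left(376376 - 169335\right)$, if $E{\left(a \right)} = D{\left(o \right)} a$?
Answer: $- \frac{195079329621436}{416843} \approx -4.6799 \cdot 10^{8}$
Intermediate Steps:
$E{\left(a \right)} = - 7 a$
$\left(E{\left(323 \right)} + \frac{256427}{416843}\right) \left(376376 - 169335\right) = \left(\left(-7\right) 323 + \frac{256427}{416843}\right) \left(376376 - 169335\right) = \left(-2261 + 256427 \cdot \frac{1}{416843}\right) 207041 = \left(-2261 + \frac{256427}{416843}\right) 207041 = \left(- \frac{942225596}{416843}\right) 207041 = - \frac{195079329621436}{416843}$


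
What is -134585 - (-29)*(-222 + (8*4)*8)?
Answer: -133599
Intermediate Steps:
-134585 - (-29)*(-222 + (8*4)*8) = -134585 - (-29)*(-222 + 32*8) = -134585 - (-29)*(-222 + 256) = -134585 - (-29)*34 = -134585 - 1*(-986) = -134585 + 986 = -133599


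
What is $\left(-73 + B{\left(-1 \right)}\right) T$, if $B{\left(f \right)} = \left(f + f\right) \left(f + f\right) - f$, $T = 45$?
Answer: $-3060$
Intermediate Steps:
$B{\left(f \right)} = - f + 4 f^{2}$ ($B{\left(f \right)} = 2 f 2 f - f = 4 f^{2} - f = - f + 4 f^{2}$)
$\left(-73 + B{\left(-1 \right)}\right) T = \left(-73 - \left(-1 + 4 \left(-1\right)\right)\right) 45 = \left(-73 - \left(-1 - 4\right)\right) 45 = \left(-73 - -5\right) 45 = \left(-73 + 5\right) 45 = \left(-68\right) 45 = -3060$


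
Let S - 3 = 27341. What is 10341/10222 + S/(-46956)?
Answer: 51515407/119996058 ≈ 0.42931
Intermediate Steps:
S = 27344 (S = 3 + 27341 = 27344)
10341/10222 + S/(-46956) = 10341/10222 + 27344/(-46956) = 10341*(1/10222) + 27344*(-1/46956) = 10341/10222 - 6836/11739 = 51515407/119996058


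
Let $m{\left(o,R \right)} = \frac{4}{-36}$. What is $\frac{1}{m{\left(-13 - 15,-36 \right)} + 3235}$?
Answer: $\frac{9}{29114} \approx 0.00030913$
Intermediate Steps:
$m{\left(o,R \right)} = - \frac{1}{9}$ ($m{\left(o,R \right)} = 4 \left(- \frac{1}{36}\right) = - \frac{1}{9}$)
$\frac{1}{m{\left(-13 - 15,-36 \right)} + 3235} = \frac{1}{- \frac{1}{9} + 3235} = \frac{1}{\frac{29114}{9}} = \frac{9}{29114}$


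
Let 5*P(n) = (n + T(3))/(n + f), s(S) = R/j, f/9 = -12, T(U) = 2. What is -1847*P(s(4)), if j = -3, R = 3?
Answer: 1847/545 ≈ 3.3890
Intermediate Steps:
f = -108 (f = 9*(-12) = -108)
s(S) = -1 (s(S) = 3/(-3) = 3*(-1/3) = -1)
P(n) = (2 + n)/(5*(-108 + n)) (P(n) = ((n + 2)/(n - 108))/5 = ((2 + n)/(-108 + n))/5 = (2 + n)/(5*(-108 + n)))
-1847*P(s(4)) = -1847*(2 - 1)/(5*(-108 - 1)) = -1847/(5*(-109)) = -1847*(-1)/(5*109) = -1847*(-1/545) = 1847/545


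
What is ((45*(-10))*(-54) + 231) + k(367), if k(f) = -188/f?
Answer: 9002689/367 ≈ 24531.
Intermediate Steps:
((45*(-10))*(-54) + 231) + k(367) = ((45*(-10))*(-54) + 231) - 188/367 = (-450*(-54) + 231) - 188*1/367 = (24300 + 231) - 188/367 = 24531 - 188/367 = 9002689/367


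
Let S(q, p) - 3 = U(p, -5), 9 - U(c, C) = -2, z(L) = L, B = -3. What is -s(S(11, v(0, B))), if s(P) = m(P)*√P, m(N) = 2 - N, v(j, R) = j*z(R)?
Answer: 12*√14 ≈ 44.900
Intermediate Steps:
v(j, R) = R*j (v(j, R) = j*R = R*j)
U(c, C) = 11 (U(c, C) = 9 - 1*(-2) = 9 + 2 = 11)
S(q, p) = 14 (S(q, p) = 3 + 11 = 14)
s(P) = √P*(2 - P) (s(P) = (2 - P)*√P = √P*(2 - P))
-s(S(11, v(0, B))) = -√14*(2 - 1*14) = -√14*(2 - 14) = -√14*(-12) = -(-12)*√14 = 12*√14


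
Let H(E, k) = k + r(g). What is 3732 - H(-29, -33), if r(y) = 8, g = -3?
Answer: 3757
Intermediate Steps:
H(E, k) = 8 + k (H(E, k) = k + 8 = 8 + k)
3732 - H(-29, -33) = 3732 - (8 - 33) = 3732 - 1*(-25) = 3732 + 25 = 3757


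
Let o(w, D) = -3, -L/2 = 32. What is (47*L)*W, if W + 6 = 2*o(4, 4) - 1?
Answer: 39104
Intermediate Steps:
L = -64 (L = -2*32 = -64)
W = -13 (W = -6 + (2*(-3) - 1) = -6 + (-6 - 1) = -6 - 7 = -13)
(47*L)*W = (47*(-64))*(-13) = -3008*(-13) = 39104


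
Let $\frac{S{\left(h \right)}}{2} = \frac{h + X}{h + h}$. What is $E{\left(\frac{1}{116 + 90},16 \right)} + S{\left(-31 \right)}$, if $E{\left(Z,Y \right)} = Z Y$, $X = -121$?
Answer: $\frac{15904}{3193} \approx 4.9809$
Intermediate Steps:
$S{\left(h \right)} = \frac{-121 + h}{h}$ ($S{\left(h \right)} = 2 \frac{h - 121}{h + h} = 2 \frac{-121 + h}{2 h} = \frac{-121 + h}{h}$)
$E{\left(Z,Y \right)} = Y Z$
$E{\left(\frac{1}{116 + 90},16 \right)} + S{\left(-31 \right)} = \frac{16}{116 + 90} + \frac{-121 - 31}{-31} = \frac{16}{206} - - \frac{152}{31} = 16 \cdot \frac{1}{206} + \frac{152}{31} = \frac{8}{103} + \frac{152}{31} = \frac{15904}{3193}$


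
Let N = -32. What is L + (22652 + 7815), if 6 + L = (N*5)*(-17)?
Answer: 33181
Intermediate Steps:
L = 2714 (L = -6 - 32*5*(-17) = -6 - 160*(-17) = -6 + 2720 = 2714)
L + (22652 + 7815) = 2714 + (22652 + 7815) = 2714 + 30467 = 33181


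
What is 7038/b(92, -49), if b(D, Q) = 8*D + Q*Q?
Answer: 7038/3137 ≈ 2.2435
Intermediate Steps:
b(D, Q) = Q² + 8*D (b(D, Q) = 8*D + Q² = Q² + 8*D)
7038/b(92, -49) = 7038/((-49)² + 8*92) = 7038/(2401 + 736) = 7038/3137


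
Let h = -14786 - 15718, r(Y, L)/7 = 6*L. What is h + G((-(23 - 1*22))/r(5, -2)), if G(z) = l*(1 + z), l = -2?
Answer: -1281253/42 ≈ -30506.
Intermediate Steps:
r(Y, L) = 42*L (r(Y, L) = 7*(6*L) = 42*L)
h = -30504
G(z) = -2 - 2*z (G(z) = -2*(1 + z) = -2 - 2*z)
h + G((-(23 - 1*22))/r(5, -2)) = -30504 + (-2 - 2*(-(23 - 1*22))/(42*(-2))) = -30504 + (-2 - 2*(-(23 - 22))/(-84)) = -30504 + (-2 - 2*(-1*1)*(-1)/84) = -30504 + (-2 - (-2)*(-1)/84) = -30504 + (-2 - 2*1/84) = -30504 + (-2 - 1/42) = -30504 - 85/42 = -1281253/42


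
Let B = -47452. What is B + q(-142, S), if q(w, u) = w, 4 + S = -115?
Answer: -47594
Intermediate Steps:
S = -119 (S = -4 - 115 = -119)
B + q(-142, S) = -47452 - 142 = -47594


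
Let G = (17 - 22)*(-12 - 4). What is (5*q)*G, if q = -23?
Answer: -9200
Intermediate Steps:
G = 80 (G = -5*(-16) = 80)
(5*q)*G = (5*(-23))*80 = -115*80 = -9200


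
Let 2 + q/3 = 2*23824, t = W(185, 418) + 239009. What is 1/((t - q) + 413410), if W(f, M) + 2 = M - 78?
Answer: 1/509819 ≈ 1.9615e-6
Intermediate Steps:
W(f, M) = -80 + M (W(f, M) = -2 + (M - 78) = -2 + (-78 + M) = -80 + M)
t = 239347 (t = (-80 + 418) + 239009 = 338 + 239009 = 239347)
q = 142938 (q = -6 + 3*(2*23824) = -6 + 3*47648 = -6 + 142944 = 142938)
1/((t - q) + 413410) = 1/((239347 - 1*142938) + 413410) = 1/((239347 - 142938) + 413410) = 1/(96409 + 413410) = 1/509819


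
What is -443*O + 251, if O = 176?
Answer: -77717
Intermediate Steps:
-443*O + 251 = -443*176 + 251 = -77968 + 251 = -77717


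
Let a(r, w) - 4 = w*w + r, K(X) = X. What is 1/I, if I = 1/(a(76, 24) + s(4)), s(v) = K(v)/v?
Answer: 657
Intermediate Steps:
a(r, w) = 4 + r + w**2 (a(r, w) = 4 + (w*w + r) = 4 + (w**2 + r) = 4 + (r + w**2) = 4 + r + w**2)
s(v) = 1 (s(v) = v/v = 1)
I = 1/657 (I = 1/((4 + 76 + 24**2) + 1) = 1/((4 + 76 + 576) + 1) = 1/(656 + 1) = 1/657 ≈ 0.0015221)
1/I = 1/(1/657) = 657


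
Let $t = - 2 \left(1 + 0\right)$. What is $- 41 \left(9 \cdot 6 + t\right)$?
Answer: $-2132$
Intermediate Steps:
$t = -2$ ($t = \left(-2\right) 1 = -2$)
$- 41 \left(9 \cdot 6 + t\right) = - 41 \left(9 \cdot 6 - 2\right) = - 41 \left(54 - 2\right) = \left(-41\right) 52 = -2132$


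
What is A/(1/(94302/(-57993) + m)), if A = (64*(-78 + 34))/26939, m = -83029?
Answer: 31607434496/3641663 ≈ 8679.4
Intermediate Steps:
A = -256/2449 (A = (64*(-44))*(1/26939) = -2816*1/26939 = -256/2449 ≈ -0.10453)
A/(1/(94302/(-57993) + m)) = -256/(2449*(1/(94302/(-57993) - 83029))) = -256/(2449*(1/(94302*(-1/57993) - 83029))) = -256/(2449*(1/(-2418/1487 - 83029))) = -256/(2449*(1/(-123466541/1487))) = -256/(2449*(-1487/123466541)) = -256/2449*(-123466541/1487) = 31607434496/3641663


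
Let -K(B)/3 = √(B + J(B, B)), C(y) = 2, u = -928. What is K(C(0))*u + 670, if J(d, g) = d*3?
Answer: 670 + 5568*√2 ≈ 8544.3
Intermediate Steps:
J(d, g) = 3*d
K(B) = -6*√B (K(B) = -3*√(B + 3*B) = -3*2*√B = -6*√B)
K(C(0))*u + 670 = -6*√2*(-928) + 670 = 5568*√2 + 670 = 670 + 5568*√2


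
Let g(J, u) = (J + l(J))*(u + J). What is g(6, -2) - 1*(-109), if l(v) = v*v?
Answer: 277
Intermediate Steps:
l(v) = v²
g(J, u) = (J + u)*(J + J²) (g(J, u) = (J + J²)*(u + J) = (J + J²)*(J + u) = (J + u)*(J + J²))
g(6, -2) - 1*(-109) = 6*(6 - 2 + 6² + 6*(-2)) - 1*(-109) = 6*(6 - 2 + 36 - 12) + 109 = 6*28 + 109 = 168 + 109 = 277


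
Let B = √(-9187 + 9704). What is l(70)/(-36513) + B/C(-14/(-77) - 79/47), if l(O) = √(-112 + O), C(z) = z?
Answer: -517*√517/775 - I*√42/36513 ≈ -15.168 - 0.00017749*I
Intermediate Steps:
B = √517 ≈ 22.738
l(70)/(-36513) + B/C(-14/(-77) - 79/47) = √(-112 + 70)/(-36513) + √517/(-14/(-77) - 79/47) = √(-42)*(-1/36513) + √517/(-14*(-1/77) - 79*1/47) = (I*√42)*(-1/36513) + √517/(2/11 - 79/47) = -I*√42/36513 + √517/(-775/517) = -I*√42/36513 + √517*(-517/775) = -I*√42/36513 - 517*√517/775 = -517*√517/775 - I*√42/36513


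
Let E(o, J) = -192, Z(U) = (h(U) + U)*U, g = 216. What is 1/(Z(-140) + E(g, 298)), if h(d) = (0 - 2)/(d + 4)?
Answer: 17/329901 ≈ 5.1531e-5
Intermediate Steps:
h(d) = -2/(4 + d)
Z(U) = U*(U - 2/(4 + U)) (Z(U) = (-2/(4 + U) + U)*U = (U - 2/(4 + U))*U = U*(U - 2/(4 + U)))
1/(Z(-140) + E(g, 298)) = 1/(-140*(-2 - 140*(4 - 140))/(4 - 140) - 192) = 1/(-140*(-2 - 140*(-136))/(-136) - 192) = 1/(-140*(-1/136)*(-2 + 19040) - 192) = 1/(-140*(-1/136)*19038 - 192) = 1/(333165/17 - 192) = 1/(329901/17) = 17/329901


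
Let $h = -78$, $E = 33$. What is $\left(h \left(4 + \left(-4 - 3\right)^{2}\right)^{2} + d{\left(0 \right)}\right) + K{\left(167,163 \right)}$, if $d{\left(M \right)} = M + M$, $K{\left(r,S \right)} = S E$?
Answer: $-213723$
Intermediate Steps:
$K{\left(r,S \right)} = 33 S$ ($K{\left(r,S \right)} = S 33 = 33 S$)
$d{\left(M \right)} = 2 M$
$\left(h \left(4 + \left(-4 - 3\right)^{2}\right)^{2} + d{\left(0 \right)}\right) + K{\left(167,163 \right)} = \left(- 78 \left(4 + \left(-4 - 3\right)^{2}\right)^{2} + 2 \cdot 0\right) + 33 \cdot 163 = \left(- 78 \left(4 + \left(-7\right)^{2}\right)^{2} + 0\right) + 5379 = \left(- 78 \left(4 + 49\right)^{2} + 0\right) + 5379 = \left(- 78 \cdot 53^{2} + 0\right) + 5379 = \left(\left(-78\right) 2809 + 0\right) + 5379 = \left(-219102 + 0\right) + 5379 = -219102 + 5379 = -213723$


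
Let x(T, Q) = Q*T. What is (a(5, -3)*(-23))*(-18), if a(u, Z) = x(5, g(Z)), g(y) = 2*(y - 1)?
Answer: -16560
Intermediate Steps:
g(y) = -2 + 2*y (g(y) = 2*(-1 + y) = -2 + 2*y)
a(u, Z) = -10 + 10*Z (a(u, Z) = (-2 + 2*Z)*5 = -10 + 10*Z)
(a(5, -3)*(-23))*(-18) = ((-10 + 10*(-3))*(-23))*(-18) = ((-10 - 30)*(-23))*(-18) = -40*(-23)*(-18) = 920*(-18) = -16560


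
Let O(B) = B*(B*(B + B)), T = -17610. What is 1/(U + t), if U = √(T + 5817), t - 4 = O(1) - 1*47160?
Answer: -15718/741170503 - I*√11793/2223511509 ≈ -2.1207e-5 - 4.884e-8*I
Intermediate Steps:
O(B) = 2*B³ (O(B) = B*(B*(2*B)) = B*(2*B²) = 2*B³)
t = -47154 (t = 4 + (2*1³ - 1*47160) = 4 + (2*1 - 47160) = 4 + (2 - 47160) = 4 - 47158 = -47154)
U = I*√11793 (U = √(-17610 + 5817) = √(-11793) = I*√11793 ≈ 108.6*I)
1/(U + t) = 1/(I*√11793 - 47154) = 1/(-47154 + I*√11793)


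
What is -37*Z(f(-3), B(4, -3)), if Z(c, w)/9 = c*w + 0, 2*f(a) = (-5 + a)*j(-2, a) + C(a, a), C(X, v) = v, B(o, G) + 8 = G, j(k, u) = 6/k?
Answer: 76923/2 ≈ 38462.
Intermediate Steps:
B(o, G) = -8 + G
f(a) = 15/2 - a (f(a) = ((-5 + a)*(6/(-2)) + a)/2 = ((-5 + a)*(6*(-½)) + a)/2 = ((-5 + a)*(-3) + a)/2 = ((15 - 3*a) + a)/2 = (15 - 2*a)/2 = 15/2 - a)
Z(c, w) = 9*c*w (Z(c, w) = 9*(c*w + 0) = 9*(c*w) = 9*c*w)
-37*Z(f(-3), B(4, -3)) = -333*(15/2 - 1*(-3))*(-8 - 3) = -333*(15/2 + 3)*(-11) = -333*21*(-11)/2 = -37*(-2079/2) = 76923/2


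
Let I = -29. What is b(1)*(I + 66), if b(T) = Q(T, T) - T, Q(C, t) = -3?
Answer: -148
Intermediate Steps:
b(T) = -3 - T
b(1)*(I + 66) = (-3 - 1*1)*(-29 + 66) = (-3 - 1)*37 = -4*37 = -148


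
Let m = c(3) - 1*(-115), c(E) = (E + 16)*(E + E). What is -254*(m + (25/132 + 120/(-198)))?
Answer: -348361/6 ≈ -58060.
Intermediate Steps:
c(E) = 2*E*(16 + E) (c(E) = (16 + E)*(2*E) = 2*E*(16 + E))
m = 229 (m = 2*3*(16 + 3) - 1*(-115) = 2*3*19 + 115 = 114 + 115 = 229)
-254*(m + (25/132 + 120/(-198))) = -254*(229 + (25/132 + 120/(-198))) = -254*(229 + (25*(1/132) + 120*(-1/198))) = -254*(229 + (25/132 - 20/33)) = -254*(229 - 5/12) = -254*2743/12 = -348361/6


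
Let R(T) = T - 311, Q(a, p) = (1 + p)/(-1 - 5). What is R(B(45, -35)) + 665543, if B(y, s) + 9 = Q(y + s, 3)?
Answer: 1995667/3 ≈ 6.6522e+5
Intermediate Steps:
Q(a, p) = -1/6 - p/6 (Q(a, p) = (1 + p)/(-6) = (1 + p)*(-1/6) = -1/6 - p/6)
B(y, s) = -29/3 (B(y, s) = -9 + (-1/6 - 1/6*3) = -9 + (-1/6 - 1/2) = -9 - 2/3 = -29/3)
R(T) = -311 + T
R(B(45, -35)) + 665543 = (-311 - 29/3) + 665543 = -962/3 + 665543 = 1995667/3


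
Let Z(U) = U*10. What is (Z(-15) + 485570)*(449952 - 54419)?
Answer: 191999628860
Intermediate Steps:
Z(U) = 10*U
(Z(-15) + 485570)*(449952 - 54419) = (10*(-15) + 485570)*(449952 - 54419) = (-150 + 485570)*395533 = 485420*395533 = 191999628860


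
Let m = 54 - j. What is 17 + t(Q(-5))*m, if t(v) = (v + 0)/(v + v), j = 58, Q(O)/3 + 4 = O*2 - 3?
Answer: 15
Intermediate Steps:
Q(O) = -21 + 6*O (Q(O) = -12 + 3*(O*2 - 3) = -12 + 3*(2*O - 3) = -12 + 3*(-3 + 2*O) = -12 + (-9 + 6*O) = -21 + 6*O)
t(v) = ½ (t(v) = v/((2*v)) = v*(1/(2*v)) = ½)
m = -4 (m = 54 - 1*58 = 54 - 58 = -4)
17 + t(Q(-5))*m = 17 + (½)*(-4) = 17 - 2 = 15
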